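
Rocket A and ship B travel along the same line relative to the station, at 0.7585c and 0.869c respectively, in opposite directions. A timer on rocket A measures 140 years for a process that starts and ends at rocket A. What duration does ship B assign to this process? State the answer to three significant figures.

720 years

The velocity of rocket A relative to ship B is (0.7585 + 0.869)c / (1 + 0.7585×0.869) = 0.98093c; relative speed 0.98093c.
γ for this relative speed: γ = 1/√(1 − 0.962224) = 5.1451.
The clock on rocket A records proper time, so ship B measures Δt = γΔτ = 5.1451 × 140 = 720 years.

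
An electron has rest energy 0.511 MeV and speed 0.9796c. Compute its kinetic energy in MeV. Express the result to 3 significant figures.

Lorentz factor: γ = (1 − 0.95961616)^(−1/2) = 4.9762.
Kinetic energy: K = (γ − 1)mc² = (4.9762 − 1) × 0.511 MeV = 3.9762 × 0.511 = 2.03 MeV.

2.03 MeV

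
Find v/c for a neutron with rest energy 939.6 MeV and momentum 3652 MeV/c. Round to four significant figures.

0.9685

βγ = pc/(mc²) = 3652/939.6 = 3.8868.
Since γ² = 1 + (βγ)² = 16.1072, γ = √16.1072 = 4.01338, and β = (βγ)/γ = 3.8868/4.01338 = 0.9685.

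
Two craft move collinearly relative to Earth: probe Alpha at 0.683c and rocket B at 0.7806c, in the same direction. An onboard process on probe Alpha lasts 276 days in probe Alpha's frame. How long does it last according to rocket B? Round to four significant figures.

282.2 days

The velocity of probe Alpha relative to rocket B is (0.683 − 0.7806)c / (1 − 0.683×0.7806) = −0.20906c; relative speed 0.20906c.
γ for this relative speed: γ = 1/√(1 − 0.0437061) = 1.0226.
Probe Alpha's interval is proper; time dilation gives Δt_B = γΔτ = 1.0226 × 276 days = 282.2 days.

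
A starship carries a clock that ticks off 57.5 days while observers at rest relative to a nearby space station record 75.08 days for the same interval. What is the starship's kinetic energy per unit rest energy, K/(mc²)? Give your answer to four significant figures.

γ = Δt/Δτ = 75.08/57.5 = 1.30574.
K/(mc²) = γ − 1 = 1.30574 − 1 = 0.3057.

0.3057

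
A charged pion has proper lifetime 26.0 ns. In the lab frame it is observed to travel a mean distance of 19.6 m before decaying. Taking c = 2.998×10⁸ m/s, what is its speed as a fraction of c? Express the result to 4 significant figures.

Let x = d/(cτ) = 19.60 m / (2.998×10⁸ m/s × 2.600×10^-8 s) = 2.5145. Since d = βγcτ, x = βγ = β/√(1−β²).
Solving: β² = x²/(1+x²) = 6.32271/7.32271 = 0.863439, so β = 0.9292.

0.9292c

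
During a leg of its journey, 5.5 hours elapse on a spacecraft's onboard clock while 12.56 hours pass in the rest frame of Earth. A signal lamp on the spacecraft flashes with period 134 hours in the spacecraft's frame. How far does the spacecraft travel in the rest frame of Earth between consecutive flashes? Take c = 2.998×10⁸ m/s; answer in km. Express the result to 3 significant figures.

2.97×10^11 km

From Δt = γΔτ: γ = 12.56/5.5 = 2.28364.
β = √(1 − 1/γ²) = 0.89902. Lab-frame period = γτ = 2.28364×134 hours = 306.01 hours. Distance = βc × γτ = 0.89902 × 2.998×10⁸ m/s × 1101636 s = 2.9692×10^14 m = 2.97×10^11 km.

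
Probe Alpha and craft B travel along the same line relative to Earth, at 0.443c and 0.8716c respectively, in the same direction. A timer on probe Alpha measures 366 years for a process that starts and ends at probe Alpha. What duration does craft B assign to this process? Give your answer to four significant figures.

Transform probe Alpha's velocity into craft B's frame: (0.443 − 0.8716)/(1 − 0.443·0.8716) = −0.4286/0.6138812, so the relative speed is 0.69818c.
At |u| = 0.69818c, γ = (1 − 0.487455)^(−1/2) = 1.3968.
Probe Alpha's interval is proper; time dilation gives Δt_B = γΔτ = 1.3968 × 366 years = 511.2 years.

511.2 years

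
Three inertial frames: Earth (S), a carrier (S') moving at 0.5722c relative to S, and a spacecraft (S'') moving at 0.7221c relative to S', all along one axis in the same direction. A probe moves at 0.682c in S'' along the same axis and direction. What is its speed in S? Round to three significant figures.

Apply u = (u'+v)/(1+u'v) twice. Probe in the carrier frame: (0.682+0.7221)/(1+0.682·0.7221) = 1.4041/1.4924722 = 0.94079c.
That velocity, transformed to the rest frame of Earth: (0.94079+0.5722)/(1+0.94079·0.5722) = 1.51299/1.538320038 = 0.98353c.

0.984c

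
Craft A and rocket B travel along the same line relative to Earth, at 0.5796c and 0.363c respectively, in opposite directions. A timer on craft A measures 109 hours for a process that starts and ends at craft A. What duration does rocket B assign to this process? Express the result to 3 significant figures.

Transform craft A's velocity into rocket B's frame: (0.5796 + 0.363)/(1 + 0.5796·0.363) = 0.9426/1.2103948, so the relative speed is 0.77875c.
At |u| = 0.77875c, γ = (1 − 0.606452)^(−1/2) = 1.594.
The clock on craft A records proper time, so rocket B measures Δt = γΔτ = 1.594 × 109 = 174 hours.

174 hours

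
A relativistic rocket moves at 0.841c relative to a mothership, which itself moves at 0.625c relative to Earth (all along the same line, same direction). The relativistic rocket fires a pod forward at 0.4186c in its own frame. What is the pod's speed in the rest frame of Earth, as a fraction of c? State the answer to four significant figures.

0.9838c

Compose velocities in two stages. Stage 1 (into S'): u₁ = (0.4186+0.841)/(1+0.4186×0.841) = 0.93163.
Stage 2 (into S): u = (0.93163+0.625)/(1+0.93163×0.625) = 0.9838, so the speed is 0.9838c.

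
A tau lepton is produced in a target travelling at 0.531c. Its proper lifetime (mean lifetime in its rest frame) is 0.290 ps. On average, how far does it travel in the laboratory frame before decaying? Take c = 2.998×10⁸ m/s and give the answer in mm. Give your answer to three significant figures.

0.0545 mm

With β = 0.531, γ = 1/√(1 − 0.531²) = 1/√0.718039 = 1.1801.
Lab-frame lifetime: Δt = γτ = 1.1801 × 0.290 ps = 0.34223 ps.
Distance: d = vΔt = 0.531 × 2.998×10⁸ m/s × 3.4223×10^-13 s = 5.45×10^-5 m = 0.0545 mm.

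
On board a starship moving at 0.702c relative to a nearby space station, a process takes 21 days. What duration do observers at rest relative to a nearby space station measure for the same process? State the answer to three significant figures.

With β = 0.702, γ = 1/√(1 − 0.702²) = 1/√0.507196 = 1.4041.
The onboard clock measures proper time, so the interval in the rest frame of a nearby space station is dilated: Δt = γ·Δτ = 1.4041 × 21 days = 29.5 days.

29.5 days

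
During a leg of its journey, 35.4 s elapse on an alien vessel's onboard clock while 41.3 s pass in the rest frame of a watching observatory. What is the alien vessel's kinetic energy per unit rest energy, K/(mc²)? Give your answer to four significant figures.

0.1667

From Δt = γΔτ: γ = 41.3/35.4 = 1.16667.
Since K = (γ−1)mc², K/(mc²) = 1.16667 − 1 = 0.1667.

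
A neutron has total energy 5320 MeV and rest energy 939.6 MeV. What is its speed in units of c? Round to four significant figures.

0.9843c

γ = E/(mc²) = 5320/939.6 = 5.662.
β = √(1 − 1/γ²) = √(1 − 0.0311932) = √0.9688068 = 0.9843.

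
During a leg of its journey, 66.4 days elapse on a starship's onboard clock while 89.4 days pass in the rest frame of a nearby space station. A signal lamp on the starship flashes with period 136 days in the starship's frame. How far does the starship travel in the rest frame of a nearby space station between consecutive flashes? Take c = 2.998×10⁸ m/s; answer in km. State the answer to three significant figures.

3.18×10^12 km

The time-dilation ratio gives γ = 89.4/66.4 = 1.34639.
β = √(1 − 1/γ²) = 0.66959. Lab-frame period = γτ = 1.34639×136 days = 183.11 days. Distance = βc × γτ = 0.66959 × 2.998×10⁸ m/s × 15820704 s = 3.1759×10^15 m = 3.18×10^12 km.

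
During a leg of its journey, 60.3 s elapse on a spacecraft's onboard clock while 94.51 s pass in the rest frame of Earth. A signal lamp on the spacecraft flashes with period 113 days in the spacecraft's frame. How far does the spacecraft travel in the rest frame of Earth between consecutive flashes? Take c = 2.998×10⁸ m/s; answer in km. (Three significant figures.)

3.53×10^12 km

The time-dilation ratio gives γ = 94.51/60.3 = 1.56733.
β = √(1 − 1/γ²) = 0.77001. Lab-frame period = γτ = 1.56733×113 days = 177.11 days. Distance = βc × γτ = 0.77001 × 2.998×10⁸ m/s × 15302304 s = 3.5325×10^15 m = 3.53×10^12 km.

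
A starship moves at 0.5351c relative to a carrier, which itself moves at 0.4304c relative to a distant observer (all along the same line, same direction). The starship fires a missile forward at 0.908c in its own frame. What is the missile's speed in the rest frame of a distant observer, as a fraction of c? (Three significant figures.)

0.988c

First combine the missile and starship (S''→S'): u₁ = (0.908 + 0.5351)/(1 + 0.908×0.5351) = 1.4431/1.4858708 = 0.97121.
Then combine with the carrier (S'→S): u = (0.97121 + 0.4304)/(1 + 0.97121×0.4304) = 1.40161/1.418008784 = 0.98844.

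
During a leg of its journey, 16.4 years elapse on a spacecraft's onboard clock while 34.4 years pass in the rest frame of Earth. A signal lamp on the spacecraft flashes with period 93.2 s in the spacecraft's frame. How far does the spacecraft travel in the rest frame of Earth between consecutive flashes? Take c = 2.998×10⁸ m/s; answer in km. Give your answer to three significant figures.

5.15×10^7 km

The time-dilation ratio gives γ = 34.4/16.4 = 2.09756.
β = √(1 − 1/γ²) = 0.87904. Lab-frame period = γτ = 2.09756×93.2 s = 195.49 s. Distance = βc × γτ = 0.87904 × 2.998×10⁸ m/s × 195.49 s = 5.1519×10^10 m = 5.15×10^7 km.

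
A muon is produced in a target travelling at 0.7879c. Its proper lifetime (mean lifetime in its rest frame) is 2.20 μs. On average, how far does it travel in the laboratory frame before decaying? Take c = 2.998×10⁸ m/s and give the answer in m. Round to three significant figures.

844 m

With β = 0.7879, γ = 1/√(1 − 0.7879²) = 1/√0.37921359 = 1.6239.
Lab-frame lifetime: Δt = γτ = 1.6239 × 2.20 μs = 3.5726 μs.
Distance: d = vΔt = 0.7879 × 2.998×10⁸ m/s × 3.5726×10^-6 s = 844 m.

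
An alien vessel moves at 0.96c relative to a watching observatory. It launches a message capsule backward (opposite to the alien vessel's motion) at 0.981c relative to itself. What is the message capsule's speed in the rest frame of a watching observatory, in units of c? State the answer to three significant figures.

0.361c

Relativistic velocity addition: u = (u' + v)/(1 + u'v/c²), with u' = −0.981c and v = 0.96c.
Numerator: −0.981 + 0.96 = −0.021. Denominator: 1 + (−0.981)(0.96) = 0.05824.
u = −0.021/0.05824 = −0.36058, so the speed is 0.361c.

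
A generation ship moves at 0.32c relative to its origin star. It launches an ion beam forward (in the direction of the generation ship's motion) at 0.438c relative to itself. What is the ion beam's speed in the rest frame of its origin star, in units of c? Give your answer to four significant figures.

0.6648c

In units of c, u = (u' + v)/(1 + u'v) with u' = 0.438 and v = 0.32.
Numerator: 0.438 + 0.32 = 0.758. Denominator: 1 + (0.438)(0.32) = 1.14016.
u = 0.758/1.14016 = 0.66482, so the speed is 0.6648c.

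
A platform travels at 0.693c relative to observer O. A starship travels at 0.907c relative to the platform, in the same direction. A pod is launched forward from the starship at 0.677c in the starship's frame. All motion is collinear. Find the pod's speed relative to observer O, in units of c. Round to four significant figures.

Apply u = (u'+v)/(1+u'v) twice. Pod in the platform frame: (0.677+0.907)/(1+0.677·0.907) = 1.584/1.614039 = 0.98139c.
That velocity, transformed to the rest frame of observer O: (0.98139+0.693)/(1+0.98139·0.693) = 1.67439/1.68010327 = 0.9966c.

0.9966c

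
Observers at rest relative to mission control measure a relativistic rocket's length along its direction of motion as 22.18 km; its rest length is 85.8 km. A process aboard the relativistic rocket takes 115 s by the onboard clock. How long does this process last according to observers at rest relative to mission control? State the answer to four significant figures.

From L = L₀/γ: γ = 85.8/22.18 = 3.86835.
Δt = γΔτ = 3.86835 × 115 = 444.9 s.

444.9 s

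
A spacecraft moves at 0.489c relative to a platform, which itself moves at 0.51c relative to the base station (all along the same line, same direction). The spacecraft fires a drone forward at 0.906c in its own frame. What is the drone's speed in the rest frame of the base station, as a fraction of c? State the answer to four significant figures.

Apply u = (u'+v)/(1+u'v) twice. Drone in the platform frame: (0.906+0.489)/(1+0.906·0.489) = 1.395/1.443034 = 0.96671c.
That velocity, transformed to the rest frame of the base station: (0.96671+0.51)/(1+0.96671·0.51) = 1.47671/1.4930221 = 0.98907c.

0.9891c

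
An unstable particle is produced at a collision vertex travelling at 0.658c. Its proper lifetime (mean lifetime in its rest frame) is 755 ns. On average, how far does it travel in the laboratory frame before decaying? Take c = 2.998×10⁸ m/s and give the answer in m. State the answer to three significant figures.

γ = 1/√(1 − β²) = 1/√(1 − 0.432964) = 1/√0.567036 = 1/0.753018 = 1.328.
Lab-frame lifetime: Δt = γτ = 1.328 × 755 ns = 1002.6 ns.
Distance: d = vΔt = 0.658 × 2.998×10⁸ m/s × 1.0026×10^-6 s = 198 m.

198 m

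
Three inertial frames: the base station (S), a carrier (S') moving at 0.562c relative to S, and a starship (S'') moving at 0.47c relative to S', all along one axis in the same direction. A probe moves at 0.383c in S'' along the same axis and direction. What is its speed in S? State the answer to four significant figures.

Compose velocities in two stages. Stage 1 (into S'): u₁ = (0.383+0.47)/(1+0.383×0.47) = 0.72288.
Stage 2 (into S): u = (0.72288+0.562)/(1+0.72288×0.562) = 0.91369, so the speed is 0.9137c.

0.9137c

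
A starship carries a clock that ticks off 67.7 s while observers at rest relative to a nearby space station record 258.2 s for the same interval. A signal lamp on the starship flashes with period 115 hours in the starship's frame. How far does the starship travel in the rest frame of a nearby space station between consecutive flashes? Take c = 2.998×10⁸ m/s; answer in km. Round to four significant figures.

4.568×10^11 km

The time-dilation ratio gives γ = 258.2/67.7 = 3.81388.
β = √(1 − 1/γ²) = 0.96501. Lab-frame period = γτ = 3.81388×115 hours = 438.6 hours. Distance = βc × γτ = 0.96501 × 2.998×10⁸ m/s × 1578960 s = 4.5681×10^14 m = 4.568×10^11 km.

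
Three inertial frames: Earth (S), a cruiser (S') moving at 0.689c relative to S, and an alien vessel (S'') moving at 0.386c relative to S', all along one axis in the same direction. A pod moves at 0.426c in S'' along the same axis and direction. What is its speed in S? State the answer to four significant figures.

Compose velocities in two stages. Stage 1 (into S'): u₁ = (0.426+0.386)/(1+0.426×0.386) = 0.69733.
Stage 2 (into S): u = (0.69733+0.689)/(1+0.69733×0.689) = 0.93642, so the speed is 0.9364c.

0.9364c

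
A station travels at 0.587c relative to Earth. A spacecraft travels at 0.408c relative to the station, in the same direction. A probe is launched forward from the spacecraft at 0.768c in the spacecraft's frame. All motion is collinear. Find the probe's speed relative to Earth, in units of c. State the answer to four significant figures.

First combine the probe and spacecraft (S''→S'): u₁ = (0.768 + 0.408)/(1 + 0.768×0.408) = 1.176/1.313344 = 0.89542.
Then combine with the station (S'→S): u = (0.89542 + 0.587)/(1 + 0.89542×0.587) = 1.48242/1.52561154 = 0.97169.

0.9717c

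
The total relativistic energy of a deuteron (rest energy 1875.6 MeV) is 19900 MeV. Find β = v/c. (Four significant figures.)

0.9955

Total energy E = γmc² gives γ = 19900/1875.6 = 10.61.
Hence β = √(1 − 1/γ²) = √(1 − 0.0088832) = √0.9911168 = 0.9955.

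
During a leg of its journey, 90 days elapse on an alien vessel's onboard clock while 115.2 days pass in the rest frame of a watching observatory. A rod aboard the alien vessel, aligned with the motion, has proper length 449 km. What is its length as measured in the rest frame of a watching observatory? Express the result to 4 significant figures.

350.8 km

The time-dilation ratio gives γ = 115.2/90 = 1.28.
The rod contracts by the same γ: 449 km / 1.28 = 350.8 km.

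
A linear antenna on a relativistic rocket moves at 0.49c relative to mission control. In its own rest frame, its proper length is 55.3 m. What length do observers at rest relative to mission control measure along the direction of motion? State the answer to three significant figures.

Lorentz factor: γ = (1 − 0.2401)^(−1/2) = 1.1472.
Along the direction of motion the measured length is L₀/γ = 55.3/1.1472 = 48.2 m.

48.2 m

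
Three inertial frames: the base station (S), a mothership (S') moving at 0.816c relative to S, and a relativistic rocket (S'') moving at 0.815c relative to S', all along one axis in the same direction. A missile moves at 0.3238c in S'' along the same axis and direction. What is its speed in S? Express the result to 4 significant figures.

0.9895c

First combine the missile and relativistic rocket (S''→S'): u₁ = (0.3238 + 0.815)/(1 + 0.3238×0.815) = 1.1388/1.263897 = 0.90102.
Then combine with the mothership (S'→S): u = (0.90102 + 0.816)/(1 + 0.90102×0.816) = 1.71702/1.73523232 = 0.9895.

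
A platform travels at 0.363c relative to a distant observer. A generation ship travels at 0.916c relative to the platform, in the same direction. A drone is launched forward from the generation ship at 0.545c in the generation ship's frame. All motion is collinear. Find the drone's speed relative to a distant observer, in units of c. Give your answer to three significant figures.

First combine the drone and generation ship (S''→S'): u₁ = (0.545 + 0.916)/(1 + 0.545×0.916) = 1.461/1.49922 = 0.97451.
Then combine with the platform (S'→S): u = (0.97451 + 0.363)/(1 + 0.97451×0.363) = 1.33751/1.35374713 = 0.98801.

0.988c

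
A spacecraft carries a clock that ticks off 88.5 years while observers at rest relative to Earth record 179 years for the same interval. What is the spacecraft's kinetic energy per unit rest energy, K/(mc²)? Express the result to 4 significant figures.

1.023

γ = Δt/Δτ = 179/88.5 = 2.0226.
Since K = (γ−1)mc², K/(mc²) = 2.0226 − 1 = 1.023.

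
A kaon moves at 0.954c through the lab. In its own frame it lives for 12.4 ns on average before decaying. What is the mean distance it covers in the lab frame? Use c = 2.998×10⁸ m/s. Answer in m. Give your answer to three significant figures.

11.8 m

γ = 1/√(1 − β²) = 1/√(1 − 0.910116) = 1/√0.089884 = 1/0.299807 = 3.3355.
Lab-frame lifetime: Δt = γτ = 3.3355 × 12.4 ns = 41.36 ns.
Distance: d = vΔt = 0.954 × 2.998×10⁸ m/s × 4.1360×10^-8 s = 11.8 m.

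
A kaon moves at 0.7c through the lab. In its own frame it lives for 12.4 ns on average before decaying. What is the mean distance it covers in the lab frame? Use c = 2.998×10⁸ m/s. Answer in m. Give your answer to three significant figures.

3.64 m

γ = 1/√(1 − β²) = 1/√(1 − 0.49) = 1/√0.51 = 1/0.714143 = 1.4003.
Lab-frame lifetime: Δt = γτ = 1.4003 × 12.4 ns = 17.364 ns.
Distance: d = vΔt = 0.7 × 2.998×10⁸ m/s × 1.7364×10^-8 s = 3.64 m.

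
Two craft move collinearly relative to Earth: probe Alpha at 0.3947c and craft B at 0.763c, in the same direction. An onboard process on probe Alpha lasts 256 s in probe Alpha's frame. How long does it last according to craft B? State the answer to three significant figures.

Speed of probe Alpha in craft B's frame: u = (v_A − v_B)/(1 − v_A v_B/c²) = (0.3947 − 0.763)/(1 − 0.3947×0.763) = −0.3683/0.6988439 = −0.52701; |u| = 0.52701c.
At |u| = 0.52701c, γ = (1 − 0.27774)^(−1/2) = 1.1767.
The clock on probe Alpha records proper time, so craft B measures Δt = γΔτ = 1.1767 × 256 = 301 s.

301 s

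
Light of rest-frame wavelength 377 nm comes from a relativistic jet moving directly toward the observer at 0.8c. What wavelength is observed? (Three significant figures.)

126 nm

Relativistic Doppler for wavelength: λ_obs = λ_src · √((1−β)/(1+β)).
With β = 0.8: factor = √(0.2/1.8) = 0.33333.
λ_obs = 377 × 0.33333 = 126 nm.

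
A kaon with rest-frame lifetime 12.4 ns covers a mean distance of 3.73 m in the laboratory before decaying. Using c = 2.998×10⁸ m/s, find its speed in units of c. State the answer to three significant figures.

0.708c

Let x = d/(cτ) = 3.730 m / (2.998×10⁸ m/s × 1.240×10^-8 s) = 1.0034. Since d = βγcτ, x = βγ = β/√(1−β²).
Solving: β² = x²/(1+x²) = 1.00681/2.00681 = 0.501697, so β = 0.708.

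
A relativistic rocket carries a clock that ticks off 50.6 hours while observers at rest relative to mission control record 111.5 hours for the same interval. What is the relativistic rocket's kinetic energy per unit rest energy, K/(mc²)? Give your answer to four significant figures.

1.204

γ = Δt/Δτ = 111.5/50.6 = 2.20356.
K/(mc²) = γ − 1 = 2.20356 − 1 = 1.204.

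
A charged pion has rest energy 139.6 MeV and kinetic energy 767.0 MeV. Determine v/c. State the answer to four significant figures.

γ = 1 + K/(mc²) = 1 + 767.0/139.6 = 6.4943.
β = √(1 − 1/γ²) = √(1 − 0.0237102) = √0.9762898 = 0.9881.

0.9881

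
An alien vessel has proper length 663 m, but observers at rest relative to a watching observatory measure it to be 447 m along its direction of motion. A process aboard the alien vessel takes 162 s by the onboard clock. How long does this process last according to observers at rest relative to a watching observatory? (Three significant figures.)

From L = L₀/γ: γ = 663/447 = 1.48322.
Δt = γΔτ = 1.48322 × 162 = 240 s.

240 s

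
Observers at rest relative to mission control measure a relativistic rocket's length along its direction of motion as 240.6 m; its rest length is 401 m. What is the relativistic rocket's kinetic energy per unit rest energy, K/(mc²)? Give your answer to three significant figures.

From L = L₀/γ: γ = 401/240.6 = 1.66667.
K/(mc²) = γ − 1 = 1.66667 − 1 = 0.667.

0.667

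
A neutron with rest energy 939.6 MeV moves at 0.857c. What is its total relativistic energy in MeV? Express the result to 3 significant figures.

γ = 1/√(1 − β²) = 1/√(1 − 0.734449) = 1/√0.265551 = 1/0.515316 = 1.9406.
Total energy: E = γmc² = 1.9406 × 939.6 MeV = 1820 MeV.

1820 MeV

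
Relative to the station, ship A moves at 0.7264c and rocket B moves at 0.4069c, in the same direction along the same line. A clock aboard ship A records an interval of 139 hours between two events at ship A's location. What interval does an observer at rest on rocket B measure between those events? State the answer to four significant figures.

156.0 hours

The velocity of ship A relative to rocket B is (0.7264 − 0.4069)c / (1 − 0.7264×0.4069) = 0.45356c; relative speed 0.45356c.
γ for this relative speed: γ = 1/√(1 − 0.205717) = 1.1221.
The clock on ship A records proper time, so rocket B measures Δt = γΔτ = 1.1221 × 139 = 156.0 hours.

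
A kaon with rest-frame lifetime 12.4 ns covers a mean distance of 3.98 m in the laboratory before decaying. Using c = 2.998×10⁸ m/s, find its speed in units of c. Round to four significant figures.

0.7308c

Lab distance = (lab lifetime)·v = γτ·βc, so βγ = d/(cτ) = 3.980/(2.998×10⁸ × 1.240×10^-8) = 1.0706.
With βγ = 1.0706: γ² = 1 + (βγ)² = 2.14618, and β = (βγ)/γ = 1.0706/1.46498 = 0.7308.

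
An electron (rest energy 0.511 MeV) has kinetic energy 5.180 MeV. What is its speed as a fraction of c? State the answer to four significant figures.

0.9960c

K = (γ−1)mc², so γ = 1 + 5.180/0.511 = 11.137.
Then v/c = √(1 − γ⁻²) = √(1 − 0.00806239) = √0.99193761 = 0.9960.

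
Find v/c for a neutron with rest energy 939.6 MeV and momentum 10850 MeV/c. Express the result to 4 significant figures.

βγ = pc/(mc²) = 10850/939.6 = 11.547.
Since γ² = 1 + (βγ)² = 134.333, γ = √134.333 = 11.5902, and β = (βγ)/γ = 11.547/11.5902 = 0.9963.

0.9963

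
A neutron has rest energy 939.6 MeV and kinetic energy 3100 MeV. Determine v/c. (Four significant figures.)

K = (γ−1)mc², so γ = 1 + 3100/939.6 = 4.2993.
Then v/c = √(1 − γ⁻²) = √(1 − 0.0541009) = √0.9458991 = 0.9726.

0.9726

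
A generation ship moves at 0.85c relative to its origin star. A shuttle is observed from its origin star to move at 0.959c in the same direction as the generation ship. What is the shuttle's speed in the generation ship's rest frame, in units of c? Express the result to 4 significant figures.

Transform to the generation ship's frame: u' = (u − v)/(1 − uv/c²).
u' = (0.959 − 0.85)/(1 − 0.959×0.85) = 0.109/0.18485 = 0.58967.
Speed in the generation ship's frame: 0.5897c (in the same direction).

0.5897c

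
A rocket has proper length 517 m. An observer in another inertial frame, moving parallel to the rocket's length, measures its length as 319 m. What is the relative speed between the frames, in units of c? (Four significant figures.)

0.7869c

Length contraction gives γ = L₀/L = 517/319 = 1.6207.
β = √(1 − 1/γ²) = √0.61929 = 0.7869.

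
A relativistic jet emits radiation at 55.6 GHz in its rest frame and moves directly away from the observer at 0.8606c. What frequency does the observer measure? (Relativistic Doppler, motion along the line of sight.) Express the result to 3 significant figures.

15.2 GHz

Relativistic Doppler (source moving away): f_obs = f_src · √((1−β)/(1+β)).
With β = 0.8606: factor = √(0.1394/1.8606) = 0.27372.
f_obs = 55.6 × 0.27372 = 15.2 GHz.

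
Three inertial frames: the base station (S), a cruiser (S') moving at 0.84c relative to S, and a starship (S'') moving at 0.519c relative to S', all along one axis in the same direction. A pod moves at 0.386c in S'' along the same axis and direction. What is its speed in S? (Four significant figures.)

0.9759c

First combine the pod and starship (S''→S'): u₁ = (0.386 + 0.519)/(1 + 0.386×0.519) = 0.905/1.200334 = 0.75396.
Then combine with the cruiser (S'→S): u = (0.75396 + 0.84)/(1 + 0.75396×0.84) = 1.59396/1.6333264 = 0.9759.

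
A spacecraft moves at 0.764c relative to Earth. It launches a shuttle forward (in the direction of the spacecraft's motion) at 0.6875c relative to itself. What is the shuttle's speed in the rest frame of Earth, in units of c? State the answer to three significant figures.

Relativistic velocity addition: u = (u' + v)/(1 + u'v/c²), with u' = 0.6875c and v = 0.764c.
Numerator: 0.6875 + 0.764 = 1.4515. Denominator: 1 + (0.6875)(0.764) = 1.52525.
u = 1.4515/1.52525 = 0.95165, so the speed is 0.952c.

0.952c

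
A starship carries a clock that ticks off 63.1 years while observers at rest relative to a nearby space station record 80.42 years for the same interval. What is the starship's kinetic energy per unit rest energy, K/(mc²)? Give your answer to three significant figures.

0.274

The time-dilation ratio gives γ = 80.42/63.1 = 1.27448.
K/(mc²) = γ − 1 = 1.27448 − 1 = 0.274.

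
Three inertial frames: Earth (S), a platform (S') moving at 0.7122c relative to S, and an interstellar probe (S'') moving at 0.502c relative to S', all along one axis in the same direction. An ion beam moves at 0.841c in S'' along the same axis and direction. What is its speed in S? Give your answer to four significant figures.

0.9904c

Compose velocities in two stages. Stage 1 (into S'): u₁ = (0.841+0.502)/(1+0.841×0.502) = 0.94432.
Stage 2 (into S): u = (0.94432+0.7122)/(1+0.94432×0.7122) = 0.99042, so the speed is 0.9904c.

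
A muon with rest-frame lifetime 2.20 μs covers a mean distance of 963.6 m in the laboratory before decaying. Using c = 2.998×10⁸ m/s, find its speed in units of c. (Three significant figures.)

d = βγcτ ⇒ βγ = d/(cτ) = 963.6 m / (659.56 m) = 1.461.
β = (βγ)/√(1+(βγ)²) = 1.461/√3.13452 = 0.825.

0.825c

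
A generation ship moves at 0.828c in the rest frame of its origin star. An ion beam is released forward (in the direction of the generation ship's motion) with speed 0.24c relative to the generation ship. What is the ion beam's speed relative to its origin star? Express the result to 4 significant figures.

In units of c, u = (u' + v)/(1 + u'v) with u' = 0.24 and v = 0.828.
Numerator: 0.24 + 0.828 = 1.068. Denominator: 1 + (0.24)(0.828) = 1.19872.
u = 1.068/1.19872 = 0.89095, so the speed is 0.8910c.

0.8910c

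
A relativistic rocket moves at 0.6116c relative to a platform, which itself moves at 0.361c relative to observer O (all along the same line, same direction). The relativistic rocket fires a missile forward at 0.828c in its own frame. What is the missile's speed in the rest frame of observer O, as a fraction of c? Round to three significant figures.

Apply u = (u'+v)/(1+u'v) twice. Missile in the platform frame: (0.828+0.6116)/(1+0.828·0.6116) = 1.4396/1.5064048 = 0.95565c.
That velocity, transformed to the rest frame of observer O: (0.95565+0.361)/(1+0.95565·0.361) = 1.31665/1.34498965 = 0.97893c.

0.979c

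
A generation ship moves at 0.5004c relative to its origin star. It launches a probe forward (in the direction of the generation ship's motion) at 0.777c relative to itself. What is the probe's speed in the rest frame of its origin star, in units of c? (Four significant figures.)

0.9198c

In units of c, u = (u' + v)/(1 + u'v) with u' = 0.777 and v = 0.5004.
Numerator: 0.777 + 0.5004 = 1.2774. Denominator: 1 + (0.777)(0.5004) = 1.3888108.
u = 1.2774/1.3888108 = 0.91978, so the speed is 0.9198c.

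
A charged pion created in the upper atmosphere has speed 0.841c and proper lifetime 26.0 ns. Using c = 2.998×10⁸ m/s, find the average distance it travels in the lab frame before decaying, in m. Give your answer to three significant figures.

12.1 m

γ = 1/√(1 − β²) = 1/√(1 − 0.707281) = 1/√0.292719 = 1/0.541035 = 1.8483.
Lab-frame lifetime: Δt = γτ = 1.8483 × 26.0 ns = 48.056 ns.
Distance: d = vΔt = 0.841 × 2.998×10⁸ m/s × 4.8056×10^-8 s = 12.1 m.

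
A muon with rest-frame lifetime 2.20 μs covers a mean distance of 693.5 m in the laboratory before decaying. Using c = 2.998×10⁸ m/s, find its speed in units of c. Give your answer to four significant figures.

0.7246c

Let x = d/(cτ) = 693.5 m / (2.998×10⁸ m/s × 2.200×10^-6 s) = 1.0515. Since d = βγcτ, x = βγ = β/√(1−β²).
Solving: β² = x²/(1+x²) = 1.10565/2.10565 = 0.525087, so β = 0.7246.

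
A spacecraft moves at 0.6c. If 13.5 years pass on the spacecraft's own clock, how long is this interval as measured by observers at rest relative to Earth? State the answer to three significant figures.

16.9 years

γ = 1/√(1 − β²) = 1/√(1 − 0.36) = 1/√0.64 = 1/0.8 = 1.25.
Time dilation: Δt = γ·Δτ = 1.25 × 13.5 = 16.9 years.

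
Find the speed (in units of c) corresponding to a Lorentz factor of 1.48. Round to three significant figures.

β = √(1 − 1/γ²) = √(1 − 1/2.1904) = √0.543462 = 0.737.

0.737c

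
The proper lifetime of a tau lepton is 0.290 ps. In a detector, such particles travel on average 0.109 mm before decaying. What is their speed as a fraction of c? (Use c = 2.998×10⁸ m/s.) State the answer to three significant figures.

0.782c

Lab distance = (lab lifetime)·v = γτ·βc, so βγ = d/(cτ) = 1.090×10^-4/(2.998×10⁸ × 2.900×10^-13) = 1.2537.
With βγ = 1.2537: γ² = 1 + (βγ)² = 2.57176, and β = (βγ)/γ = 1.2537/1.60367 = 0.782.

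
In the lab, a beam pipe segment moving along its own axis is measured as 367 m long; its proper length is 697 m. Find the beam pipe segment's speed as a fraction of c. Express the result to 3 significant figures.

Length contraction gives γ = L₀/L = 697/367 = 1.8992.
β = √(1 − 1/γ²) = √0.722758 = 0.850.

0.850c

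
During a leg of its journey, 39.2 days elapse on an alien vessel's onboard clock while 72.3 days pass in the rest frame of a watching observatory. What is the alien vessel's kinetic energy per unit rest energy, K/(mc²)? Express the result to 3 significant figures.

0.844

γ = Δt/Δτ = 72.3/39.2 = 1.84439.
Since K = (γ−1)mc², K/(mc²) = 1.84439 − 1 = 0.844.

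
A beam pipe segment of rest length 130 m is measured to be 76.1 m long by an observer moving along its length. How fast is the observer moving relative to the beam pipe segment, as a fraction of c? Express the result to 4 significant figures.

Length contraction gives γ = L₀/L = 130/76.1 = 1.7083.
β = √(1 − 1/γ²) = √0.657333 = 0.8108.

0.8108c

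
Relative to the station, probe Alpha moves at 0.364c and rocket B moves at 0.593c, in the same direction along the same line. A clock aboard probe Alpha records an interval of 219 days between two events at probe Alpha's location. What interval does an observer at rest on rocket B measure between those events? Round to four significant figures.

The velocity of probe Alpha relative to rocket B is (0.364 − 0.593)c / (1 − 0.364×0.593) = −0.29204c; relative speed 0.29204c.
γ for this relative speed: γ = 1/√(1 − 0.0852874) = 1.0456.
The clock on probe Alpha records proper time, so rocket B measures Δt = γΔτ = 1.0456 × 219 = 229.0 days.

229.0 days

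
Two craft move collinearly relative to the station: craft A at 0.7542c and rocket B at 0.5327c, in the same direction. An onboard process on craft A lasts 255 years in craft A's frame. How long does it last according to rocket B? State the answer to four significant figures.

Speed of craft A in rocket B's frame: u = (v_A − v_B)/(1 − v_A v_B/c²) = (0.7542 − 0.5327)/(1 − 0.7542×0.5327) = 0.2215/0.59823766 = 0.37025; |u| = 0.37025c.
γ for this relative speed: γ = 1/√(1 − 0.137085) = 1.0765.
The clock on craft A records proper time, so rocket B measures Δt = γΔτ = 1.0765 × 255 = 274.5 years.

274.5 years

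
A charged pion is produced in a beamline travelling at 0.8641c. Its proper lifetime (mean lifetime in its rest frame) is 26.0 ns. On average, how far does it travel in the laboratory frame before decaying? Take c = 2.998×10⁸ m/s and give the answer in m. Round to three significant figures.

13.4 m

With β = 0.8641, γ = 1/√(1 − 0.8641²) = 1/√0.25333119 = 1.9868.
Lab-frame lifetime: Δt = γτ = 1.9868 × 26.0 ns = 51.657 ns.
Distance: d = vΔt = 0.8641 × 2.998×10⁸ m/s × 5.1657×10^-8 s = 13.4 m.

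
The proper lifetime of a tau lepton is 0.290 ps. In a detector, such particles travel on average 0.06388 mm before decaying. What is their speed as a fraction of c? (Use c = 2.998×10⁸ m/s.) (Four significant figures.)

0.5921c

Let x = d/(cτ) = 6.388×10^-5 m / (2.998×10⁸ m/s × 2.900×10^-13 s) = 0.73474. Since d = βγcτ, x = βγ = β/√(1−β²).
Solving: β² = x²/(1+x²) = 0.539843/1.539843 = 0.350583, so β = 0.5921.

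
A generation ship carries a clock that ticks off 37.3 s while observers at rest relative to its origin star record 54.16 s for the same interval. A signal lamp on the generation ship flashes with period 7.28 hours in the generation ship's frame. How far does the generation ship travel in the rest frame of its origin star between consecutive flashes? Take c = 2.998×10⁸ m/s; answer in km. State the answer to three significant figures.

The time-dilation ratio gives γ = 54.16/37.3 = 1.45201.
β = √(1 − 1/γ²) = 0.72505. Lab-frame period = γτ = 1.45201×7.28 hours = 10.571 hours. Distance = βc × γτ = 0.72505 × 2.998×10⁸ m/s × 38055.6 s = 8.2721×10^12 m = 8.27×10^9 km.

8.27×10^9 km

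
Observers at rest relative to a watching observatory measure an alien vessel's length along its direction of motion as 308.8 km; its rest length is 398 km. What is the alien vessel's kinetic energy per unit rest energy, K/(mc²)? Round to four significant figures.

0.2889

From L = L₀/γ: γ = 398/308.8 = 1.28886.
K/(mc²) = γ − 1 = 1.28886 − 1 = 0.2889.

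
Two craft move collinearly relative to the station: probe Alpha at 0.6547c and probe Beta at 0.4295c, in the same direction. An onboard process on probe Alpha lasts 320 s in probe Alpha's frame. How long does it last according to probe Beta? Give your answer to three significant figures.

337 s

The velocity of probe Alpha relative to probe Beta is (0.6547 − 0.4295)c / (1 − 0.6547×0.4295) = 0.3133c; relative speed 0.3133c.
γ for this relative speed: γ = 1/√(1 − 0.0981569) = 1.053.
The clock on probe Alpha records proper time, so probe Beta measures Δt = γΔτ = 1.053 × 320 = 337 s.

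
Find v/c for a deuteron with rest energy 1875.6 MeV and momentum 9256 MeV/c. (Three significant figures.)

pc/(mc²) = 9256/1875.6 = 4.935 = βγ = β/√(1−β²).
So β² = x²/(1 + x²) with x = 4.935: x² = 24.3542, β² = 24.3542/25.3542 = 0.960559, β = 0.980.

0.980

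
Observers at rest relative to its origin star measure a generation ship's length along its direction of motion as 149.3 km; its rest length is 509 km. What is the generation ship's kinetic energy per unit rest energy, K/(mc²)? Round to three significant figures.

Length contraction gives γ = L₀/L = 509/149.3 = 3.40924.
Since K = (γ−1)mc², K/(mc²) = 3.40924 − 1 = 2.41.

2.41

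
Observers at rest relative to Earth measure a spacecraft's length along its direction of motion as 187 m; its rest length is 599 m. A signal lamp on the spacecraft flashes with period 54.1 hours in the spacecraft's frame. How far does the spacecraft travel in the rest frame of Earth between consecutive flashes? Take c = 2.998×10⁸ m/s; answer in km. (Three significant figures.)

1.78×10^11 km

Length contraction gives γ = L₀/L = 599/187 = 3.20321.
β = √(1 − 1/γ²) = 0.95002. Lab-frame period = γτ = 3.20321×54.1 hours = 173.29 hours. Distance = βc × γτ = 0.95002 × 2.998×10⁸ m/s × 623844 s = 1.7768×10^14 m = 1.78×10^11 km.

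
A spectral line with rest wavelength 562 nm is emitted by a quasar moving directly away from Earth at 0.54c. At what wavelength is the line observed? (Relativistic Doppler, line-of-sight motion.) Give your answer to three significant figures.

Relativistic Doppler for wavelength: λ_obs = λ_src · √((1+β)/(1−β)).
With β = 0.54: factor = √(1.54/0.46) = 1.8297.
λ_obs = 562 × 1.8297 = 1030 nm.

1030 nm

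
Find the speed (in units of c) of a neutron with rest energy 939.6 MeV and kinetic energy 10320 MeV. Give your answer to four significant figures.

K = (γ−1)mc², so γ = 1 + 10320/939.6 = 11.983.
Then v/c = √(1 − γ⁻²) = √(1 − 0.00696416) = √0.99303584 = 0.9965.

0.9965c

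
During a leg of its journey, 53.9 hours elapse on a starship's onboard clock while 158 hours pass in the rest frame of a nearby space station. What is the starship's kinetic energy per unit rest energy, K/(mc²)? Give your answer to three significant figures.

From Δt = γΔτ: γ = 158/53.9 = 2.93135.
Since K = (γ−1)mc², K/(mc²) = 2.93135 − 1 = 1.93.

1.93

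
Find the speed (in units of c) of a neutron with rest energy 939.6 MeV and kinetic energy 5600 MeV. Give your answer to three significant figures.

γ = 1 + K/(mc²) = 1 + 5600/939.6 = 6.96.
β = √(1 − 1/γ²) = √(1 − 0.0206434) = √0.9793566 = 0.990.

0.990c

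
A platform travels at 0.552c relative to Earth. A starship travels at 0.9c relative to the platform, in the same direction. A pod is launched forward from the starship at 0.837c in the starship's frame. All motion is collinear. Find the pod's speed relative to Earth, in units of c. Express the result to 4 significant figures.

Compose velocities in two stages. Stage 1 (into S'): u₁ = (0.837+0.9)/(1+0.837×0.9) = 0.9907.
Stage 2 (into S): u = (0.9907+0.552)/(1+0.9907×0.552) = 0.99731, so the speed is 0.9973c.

0.9973c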